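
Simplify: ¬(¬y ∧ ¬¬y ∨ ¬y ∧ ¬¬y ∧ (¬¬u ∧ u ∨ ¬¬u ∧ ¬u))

¬(¬y ∧ ¬¬y ∨ ¬y ∧ ¬¬y ∧ (¬¬u ∧ u ∨ ¬¬u ∧ ¬u))
= ¬(¬y ∧ ¬¬y ∨ ¬y ∧ ¬¬y ∧ ¬¬u)   (distribution)
= ¬(¬y ∧ ¬¬y ∨ ¬y ∧ ¬¬y ∧ u)   (double negation)
= ¬(¬y ∧ ¬¬y)   (absorption)
= y ∨ ¬y   (De Morgan)
= True   (complement)

True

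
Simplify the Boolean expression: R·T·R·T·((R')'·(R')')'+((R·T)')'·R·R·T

R·T

R·T·R·T·((R')'·(R')')'+((R·T)')'·R·R·T
= R·T·R·T·((R')'·(R')')'+R·T·R·R·T   [double negation]
= R·T·R·T·(R'+R')+R·T·R·R·T   [De Morgan]
= R·T·R·T·R'+R·T·R·R·T   [idempotence]
= R·T·(R·T·R'+R·R·T)   [distribution]
= R·T·R·T   [distribution]
= R·T   [idempotence]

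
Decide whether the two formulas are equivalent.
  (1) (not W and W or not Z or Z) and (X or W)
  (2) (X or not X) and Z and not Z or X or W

E1: (not W and W or not Z or Z) and (X or W)
    = (not Z or Z) and (X or W)   (complement / identity)
    = X or W   (complement / identity)
E2: (X or not X) and Z and not Z or X or W
    = Z and not Z or X or W   (complement / identity)
    = X or W   (complement / identity)
Both reduce to X or W, so they are equivalent.

Yes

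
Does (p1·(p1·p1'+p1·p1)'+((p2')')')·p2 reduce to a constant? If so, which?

yes, False

(p1·(p1·p1'+p1·p1)'+((p2')')')·p2
= (p1·p1'+((p2')')')·p2
= (p1·p1'+p2')·p2
= p2'·p2
= 0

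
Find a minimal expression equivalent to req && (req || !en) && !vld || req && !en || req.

req

req && (req || !en) && !vld || req && !en || req
= req && (req || !en) && !vld || req
= req && !vld || req
= req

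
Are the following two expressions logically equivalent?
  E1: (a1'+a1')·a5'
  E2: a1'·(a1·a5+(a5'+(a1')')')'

E1: (a1'+a1')·a5'
    = a1'·a5'   (idempotence)
E2: a1'·(a1·a5+(a5'+(a1')')')'
    = a1'·(a1·a5+a5·a1')'   (De Morgan)
    = a1'·a5'   (distribution)
Both reduce to a1'·a5', so they are equivalent.

Yes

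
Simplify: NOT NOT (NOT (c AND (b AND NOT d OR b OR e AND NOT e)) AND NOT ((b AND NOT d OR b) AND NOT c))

NOT b

NOT NOT (NOT (c AND (b AND NOT d OR b OR e AND NOT e)) AND NOT ((b AND NOT d OR b) AND NOT c))
= NOT NOT (NOT (c AND (b AND NOT d OR b)) AND NOT ((b AND NOT d OR b) AND NOT c))   [complement / identity]
= NOT (c AND (b AND NOT d OR b) OR (b AND NOT d OR b) AND NOT c)   [De Morgan]
= NOT (b AND NOT d OR b)   [distribution]
= NOT b   [absorption]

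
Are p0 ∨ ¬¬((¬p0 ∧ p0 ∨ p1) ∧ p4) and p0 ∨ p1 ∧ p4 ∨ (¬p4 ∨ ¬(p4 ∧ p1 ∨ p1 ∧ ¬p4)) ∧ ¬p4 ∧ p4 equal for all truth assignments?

E1: p0 ∨ ¬¬((¬p0 ∧ p0 ∨ p1) ∧ p4)
    = p0 ∨ ¬¬(p1 ∧ p4)   — complement / identity
    = p0 ∨ p1 ∧ p4   — double negation
E2: p0 ∨ p1 ∧ p4 ∨ (¬p4 ∨ ¬(p4 ∧ p1 ∨ p1 ∧ ¬p4)) ∧ ¬p4 ∧ p4
    = p0 ∨ p1 ∧ p4 ∨ (¬p4 ∨ ¬p1) ∧ ¬p4 ∧ p4   — distribution
    = p0 ∨ p1 ∧ p4 ∨ ¬p4 ∧ p4   — absorption
    = p0 ∨ p1 ∧ p4   — complement / identity
Both reduce to p0 ∨ p1 ∧ p4, so they are equivalent.

Yes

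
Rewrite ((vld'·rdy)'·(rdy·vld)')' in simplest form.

((vld'·rdy)'·(rdy·vld)')'
= vld'·rdy+rdy·vld   — De Morgan
= rdy   — distribution

rdy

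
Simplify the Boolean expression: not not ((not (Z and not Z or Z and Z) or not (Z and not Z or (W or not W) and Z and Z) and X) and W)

not Z and W

not not ((not (Z and not Z or Z and Z) or not (Z and not Z or (W or not W) and Z and Z) and X) and W)
= not not ((not (Z and not Z or Z and Z) or not (Z and not Z or Z and Z) and X) and W)   [complement / identity]
= not not (not (Z and not Z or Z and Z) and W)   [absorption]
= not not (not Z and W)   [distribution]
= not Z and W   [double negation]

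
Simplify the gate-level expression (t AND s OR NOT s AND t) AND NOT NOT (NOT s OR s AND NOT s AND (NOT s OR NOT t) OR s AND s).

(t AND s OR NOT s AND t) AND NOT NOT (NOT s OR s AND NOT s AND (NOT s OR NOT t) OR s AND s)
= (t AND s OR NOT s AND t) AND NOT NOT (NOT s OR s AND (NOT s AND (NOT s OR NOT t) OR s))   (distribution)
= (t AND s OR NOT s AND t) AND (NOT s OR s AND (NOT s AND (NOT s OR NOT t) OR s))   (double negation)
= (t AND s OR NOT s AND t) AND (NOT s OR s AND (NOT s OR s))   (absorption)
= (t AND s OR NOT s AND t) AND (NOT s OR s)   (complement / identity)
= t AND (NOT s OR s)   (distribution)
= t   (complement / identity)

t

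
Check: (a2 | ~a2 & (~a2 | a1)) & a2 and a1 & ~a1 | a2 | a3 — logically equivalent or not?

E1: (a2 | ~a2 & (~a2 | a1)) & a2
    = (a2 | ~a2) & a2
    = a2
E2: a1 & ~a1 | a2 | a3
    = a2 | a3
These differ: at a1=0, a2=0, a3=1, E1 = 0 but E2 = 1.

No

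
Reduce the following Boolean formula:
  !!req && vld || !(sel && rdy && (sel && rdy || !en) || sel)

req && vld || !sel

!!req && vld || !(sel && rdy && (sel && rdy || !en) || sel)
= req && vld || !(sel && rdy && (sel && rdy || !en) || sel)   (double negation)
= req && vld || !(sel && rdy || sel)   (absorption)
= req && vld || !sel   (absorption)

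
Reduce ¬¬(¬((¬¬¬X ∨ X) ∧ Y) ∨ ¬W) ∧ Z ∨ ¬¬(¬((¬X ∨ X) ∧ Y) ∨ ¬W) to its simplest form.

¬Y ∨ ¬W

¬¬(¬((¬¬¬X ∨ X) ∧ Y) ∨ ¬W) ∧ Z ∨ ¬¬(¬((¬X ∨ X) ∧ Y) ∨ ¬W)
= ¬¬(¬((¬X ∨ X) ∧ Y) ∨ ¬W) ∧ Z ∨ ¬¬(¬((¬X ∨ X) ∧ Y) ∨ ¬W)   [double negation]
= ¬¬(¬((¬X ∨ X) ∧ Y) ∨ ¬W)   [absorption]
= ¬¬(¬Y ∨ ¬W)   [complement / identity]
= ¬Y ∨ ¬W   [double negation]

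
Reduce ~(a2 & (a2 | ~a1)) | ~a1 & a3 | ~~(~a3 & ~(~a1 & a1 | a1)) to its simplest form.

~(a2 & (a2 | ~a1)) | ~a1 & a3 | ~~(~a3 & ~(~a1 & a1 | a1))
= ~a2 | ~a1 & a3 | ~~(~a3 & ~(~a1 & a1 | a1))   [absorption]
= ~a2 | ~a1 & a3 | ~a3 & ~(~a1 & a1 | a1)   [double negation]
= ~a2 | ~a1 & a3 | ~a3 & ~a1   [complement / identity]
= ~a2 | ~a1   [distribution]

~a2 | ~a1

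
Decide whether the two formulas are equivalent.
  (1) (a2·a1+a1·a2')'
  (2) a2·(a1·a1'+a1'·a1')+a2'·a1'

Yes

E1: (a2·a1+a1·a2')'
    = a1'   (distribution)
E2: a2·(a1·a1'+a1'·a1')+a2'·a1'
    = a2·a1'+a2'·a1'   (distribution)
    = a1'   (distribution)
Both reduce to a1', so they are equivalent.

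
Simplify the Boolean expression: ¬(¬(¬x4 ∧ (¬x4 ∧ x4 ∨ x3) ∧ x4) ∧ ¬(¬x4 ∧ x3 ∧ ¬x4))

¬(¬(¬x4 ∧ (¬x4 ∧ x4 ∨ x3) ∧ x4) ∧ ¬(¬x4 ∧ x3 ∧ ¬x4))
= ¬(¬(¬x4 ∧ x3 ∧ x4) ∧ ¬(¬x4 ∧ x3 ∧ ¬x4))   (complement / identity)
= ¬x4 ∧ x3 ∧ x4 ∨ ¬x4 ∧ x3 ∧ ¬x4   (De Morgan)
= ¬x4 ∧ (x3 ∧ x4 ∨ x3 ∧ ¬x4)   (distribution)
= ¬x4 ∧ x3   (distribution)

¬x4 ∧ x3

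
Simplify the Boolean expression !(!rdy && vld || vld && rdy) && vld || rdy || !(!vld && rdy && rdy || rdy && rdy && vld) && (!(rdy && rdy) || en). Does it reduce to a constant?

!(!rdy && vld || vld && rdy) && vld || rdy || !(!vld && rdy && rdy || rdy && rdy && vld) && (!(rdy && rdy) || en)
= !vld && vld || rdy || !(!vld && rdy && rdy || rdy && rdy && vld) && (!(rdy && rdy) || en)
= rdy || !(!vld && rdy && rdy || rdy && rdy && vld) && (!(rdy && rdy) || en)
= rdy || !(rdy && rdy) && (!(rdy && rdy) || en)
= rdy || !(rdy && rdy)
= rdy || !rdy
= true

true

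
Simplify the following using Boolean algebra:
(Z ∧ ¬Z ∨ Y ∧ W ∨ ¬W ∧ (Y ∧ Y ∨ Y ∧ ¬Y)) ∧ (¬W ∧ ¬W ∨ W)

(Z ∧ ¬Z ∨ Y ∧ W ∨ ¬W ∧ (Y ∧ Y ∨ Y ∧ ¬Y)) ∧ (¬W ∧ ¬W ∨ W)
= (Z ∧ ¬Z ∨ Y ∧ W ∨ ¬W ∧ Y) ∧ (¬W ∧ ¬W ∨ W)
= (Z ∧ ¬Z ∨ Y ∧ W ∨ ¬W ∧ Y) ∧ (¬W ∨ W)
= (Y ∧ W ∨ ¬W ∧ Y) ∧ (¬W ∨ W)
= Y ∧ (¬W ∨ W)
= Y

Y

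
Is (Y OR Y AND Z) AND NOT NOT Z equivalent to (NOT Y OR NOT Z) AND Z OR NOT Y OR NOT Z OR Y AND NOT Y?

No

E1: (Y OR Y AND Z) AND NOT NOT Z
    = Y AND NOT NOT Z
    = Y AND Z
E2: (NOT Y OR NOT Z) AND Z OR NOT Y OR NOT Z OR Y AND NOT Y
    = NOT Y OR NOT Z OR Y AND NOT Y
    = NOT Y OR NOT Z
These differ: at Y=0, Z=0, E1 = 0 but E2 = 1.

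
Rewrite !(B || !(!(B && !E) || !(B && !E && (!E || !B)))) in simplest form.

!B

!(B || !(!(B && !E) || !(B && !E && (!E || !B))))
= !(B || B && !E && B && !E && (!E || !B))   — De Morgan
= !(B || B && !E && B && !E)   — absorption
= !(B || B && !E)   — idempotence
= !B   — absorption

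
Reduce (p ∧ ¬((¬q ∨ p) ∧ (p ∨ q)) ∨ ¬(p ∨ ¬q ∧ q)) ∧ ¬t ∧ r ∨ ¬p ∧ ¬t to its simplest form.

¬p ∧ ¬t

(p ∧ ¬((¬q ∨ p) ∧ (p ∨ q)) ∨ ¬(p ∨ ¬q ∧ q)) ∧ ¬t ∧ r ∨ ¬p ∧ ¬t
= (p ∧ ¬(¬q ∧ q ∨ p) ∨ ¬(p ∨ ¬q ∧ q)) ∧ ¬t ∧ r ∨ ¬p ∧ ¬t
= (p ∧ ¬(¬q ∧ q ∨ p) ∨ ¬p) ∧ ¬t ∧ r ∨ ¬p ∧ ¬t
= (p ∧ ¬p ∨ ¬p) ∧ ¬t ∧ r ∨ ¬p ∧ ¬t
= ¬p ∧ ¬t ∧ r ∨ ¬p ∧ ¬t
= ¬p ∧ ¬t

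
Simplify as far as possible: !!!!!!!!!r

!!!!!!!!!r
= !!!!!!!r   [double negation]
= !!!!!r   [double negation]
= !!!r   [double negation]
= !r   [double negation]

!r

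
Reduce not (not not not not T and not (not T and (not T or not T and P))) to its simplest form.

not (not not not not T and not (not T and (not T or not T and P)))
= not (not not T and not (not T and (not T or not T and P)))   [double negation]
= not (not not T and not (not T and not T))   [absorption]
= not (not not T and not not T)   [idempotence]
= not not not T   [idempotence]
= not T   [double negation]

not T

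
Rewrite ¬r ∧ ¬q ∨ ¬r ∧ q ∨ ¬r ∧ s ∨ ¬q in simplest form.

¬r ∨ ¬q

¬r ∧ ¬q ∨ ¬r ∧ q ∨ ¬r ∧ s ∨ ¬q
= ¬r ∨ ¬r ∧ s ∨ ¬q   — distribution
= ¬r ∨ ¬q   — absorption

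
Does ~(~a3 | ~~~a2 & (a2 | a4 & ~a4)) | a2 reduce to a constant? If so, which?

no

~(~a3 | ~~~a2 & (a2 | a4 & ~a4)) | a2
= ~(~a3 | ~a2 & (a2 | a4 & ~a4)) | a2   (double negation)
= ~(~a3 | ~a2 & a2) | a2   (complement / identity)
= ~~a3 | a2   (complement / identity)
= a3 | a2   (double negation)
This depends on a2, a3, so it is not a constant.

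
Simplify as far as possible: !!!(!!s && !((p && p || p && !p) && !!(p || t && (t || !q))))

!!!(!!s && !((p && p || p && !p) && !!(p || t && (t || !q))))
= !!!(!!s && !((p && p || p && !p) && !!(p || t)))   — absorption
= !!!(!!s && !(p && !!(p || t)))   — distribution
= !!!(!!s && !(p && (p || t)))   — double negation
= !(!!s && !(p && (p || t)))   — double negation
= !(!!s && !p)   — absorption
= !s || p   — De Morgan

!s || p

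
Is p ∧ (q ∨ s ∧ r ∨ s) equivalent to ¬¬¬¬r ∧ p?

No

E1: p ∧ (q ∨ s ∧ r ∨ s)
    = p ∧ (q ∨ s)   (absorption)
E2: ¬¬¬¬r ∧ p
    = ¬¬r ∧ p   (double negation)
    = r ∧ p   (double negation)
These differ: at p=1, q=1, r=0, s=1, E1 = 1 but E2 = 0.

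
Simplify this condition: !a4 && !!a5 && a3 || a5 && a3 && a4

a5 && a3

!a4 && !!a5 && a3 || a5 && a3 && a4
= !a4 && a5 && a3 || a5 && a3 && a4   (double negation)
= a5 && a3   (distribution)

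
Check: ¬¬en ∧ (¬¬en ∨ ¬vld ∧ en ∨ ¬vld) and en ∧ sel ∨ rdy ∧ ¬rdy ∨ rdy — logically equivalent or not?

E1: ¬¬en ∧ (¬¬en ∨ ¬vld ∧ en ∨ ¬vld)
    = ¬¬en ∧ (¬¬en ∨ ¬vld)   (absorption)
    = ¬¬en   (absorption)
    = en   (double negation)
E2: en ∧ sel ∨ rdy ∧ ¬rdy ∨ rdy
    = en ∧ sel ∨ rdy   (complement / identity)
These differ: at en=0, rdy=1, sel=1, vld=0, E1 = 0 but E2 = 1.

No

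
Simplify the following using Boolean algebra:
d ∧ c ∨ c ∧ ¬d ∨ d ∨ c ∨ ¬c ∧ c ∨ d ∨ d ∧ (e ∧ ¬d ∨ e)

c ∨ d

d ∧ c ∨ c ∧ ¬d ∨ d ∨ c ∨ ¬c ∧ c ∨ d ∨ d ∧ (e ∧ ¬d ∨ e)
= d ∧ c ∨ c ∧ ¬d ∨ d ∨ c ∨ d ∨ d ∧ (e ∧ ¬d ∨ e)   [complement / identity]
= c ∨ d ∨ c ∨ d ∨ d ∧ (e ∧ ¬d ∨ e)   [distribution]
= c ∨ d ∨ c ∨ d ∨ d ∧ e   [absorption]
= c ∨ d ∨ c ∨ d   [absorption]
= c ∨ d   [idempotence]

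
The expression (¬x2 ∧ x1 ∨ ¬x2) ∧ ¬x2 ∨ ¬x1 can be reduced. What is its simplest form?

(¬x2 ∧ x1 ∨ ¬x2) ∧ ¬x2 ∨ ¬x1
= ¬x2 ∧ ¬x2 ∨ ¬x1   (absorption)
= ¬x2 ∨ ¬x1   (idempotence)

¬x2 ∨ ¬x1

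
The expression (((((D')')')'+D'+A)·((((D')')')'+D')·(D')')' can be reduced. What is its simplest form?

D'

(((((D')')')'+D'+A)·((((D')')')'+D')·(D')')'
= (((((D')')')'+D')·(D')')'   [absorption]
= (((((D')')')'+D')·D)'   [double negation]
= (((D')'+D')·D)'   [double negation]
= ((D+D')·D)'   [double negation]
= D'   [complement / identity]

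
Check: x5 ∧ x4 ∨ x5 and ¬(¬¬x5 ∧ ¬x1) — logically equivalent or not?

No

E1: x5 ∧ x4 ∨ x5
    = x5
E2: ¬(¬¬x5 ∧ ¬x1)
    = ¬x5 ∨ x1
These differ: at x1=0, x4=0, x5=0, E1 = 0 but E2 = 1.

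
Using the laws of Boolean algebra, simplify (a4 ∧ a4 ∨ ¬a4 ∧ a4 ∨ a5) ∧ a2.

(a4 ∨ a5) ∧ a2

(a4 ∧ a4 ∨ ¬a4 ∧ a4 ∨ a5) ∧ a2
= ((a4 ∨ ¬a4) ∧ a4 ∨ a5) ∧ a2   [distribution]
= (a4 ∨ a5) ∧ a2   [complement / identity]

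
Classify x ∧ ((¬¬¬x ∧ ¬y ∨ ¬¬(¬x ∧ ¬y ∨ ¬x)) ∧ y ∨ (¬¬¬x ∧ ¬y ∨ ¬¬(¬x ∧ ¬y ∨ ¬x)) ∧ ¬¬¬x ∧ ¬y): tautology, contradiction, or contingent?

contradiction

x ∧ ((¬¬¬x ∧ ¬y ∨ ¬¬(¬x ∧ ¬y ∨ ¬x)) ∧ y ∨ (¬¬¬x ∧ ¬y ∨ ¬¬(¬x ∧ ¬y ∨ ¬x)) ∧ ¬¬¬x ∧ ¬y)
= x ∧ (y ∨ ¬¬¬x ∧ ¬y) ∧ (¬¬¬x ∧ ¬y ∨ ¬¬(¬x ∧ ¬y ∨ ¬x))   (distribution)
= x ∧ (y ∨ ¬¬¬x ∧ ¬y) ∧ (¬¬¬x ∧ ¬y ∨ ¬¬¬x)   (absorption)
= x ∧ (¬¬¬x ∧ ¬y ∨ y ∧ ¬¬¬x)   (distribution)
= x ∧ ¬¬¬x   (distribution)
= x ∧ ¬x   (double negation)
= False   (complement)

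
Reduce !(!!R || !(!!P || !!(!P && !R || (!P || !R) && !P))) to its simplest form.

!(!!R || !(!!P || !!(!P && !R || (!P || !R) && !P)))
= !(!!R || !(!!P || !!(!P && !R || !P)))   [absorption]
= !(!!R || !P && !(!P && !R || !P))   [De Morgan]
= !(R || !P && !(!P && !R || !P))   [double negation]
= !(R || !P && !!P)   [absorption]
= !(R || !P && P)   [double negation]
= !R   [complement / identity]

!R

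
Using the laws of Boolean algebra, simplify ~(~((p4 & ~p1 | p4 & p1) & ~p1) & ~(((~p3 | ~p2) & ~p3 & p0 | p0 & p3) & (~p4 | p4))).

~(~((p4 & ~p1 | p4 & p1) & ~p1) & ~(((~p3 | ~p2) & ~p3 & p0 | p0 & p3) & (~p4 | p4)))
= ~(~(p4 & ~p1) & ~(((~p3 | ~p2) & ~p3 & p0 | p0 & p3) & (~p4 | p4)))
= ~(~(p4 & ~p1) & ~((~p3 & p0 | p0 & p3) & (~p4 | p4)))
= ~(~(p4 & ~p1) & ~(p0 & (~p4 | p4)))
= ~(~(p4 & ~p1) & ~p0)
= p4 & ~p1 | p0

p4 & ~p1 | p0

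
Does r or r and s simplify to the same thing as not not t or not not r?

E1: r or r and s
    = r   (absorption)
E2: not not t or not not r
    = not not t or r   (double negation)
    = t or r   (double negation)
These differ: at r=0, s=0, t=1, E1 = 0 but E2 = 1.

No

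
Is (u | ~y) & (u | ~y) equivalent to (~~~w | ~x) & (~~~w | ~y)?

No

E1: (u | ~y) & (u | ~y)
    = u | ~y   (idempotence)
E2: (~~~w | ~x) & (~~~w | ~y)
    = (~~~w | ~x) & (~w | ~y)   (double negation)
    = (~w | ~x) & (~w | ~y)   (double negation)
    = ~w | ~x & ~y   (distribution)
These differ: at u=1, w=1, x=1, y=1, E1 = 1 but E2 = 0.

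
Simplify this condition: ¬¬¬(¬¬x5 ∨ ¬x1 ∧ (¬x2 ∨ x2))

¬x5 ∧ x1

¬¬¬(¬¬x5 ∨ ¬x1 ∧ (¬x2 ∨ x2))
= ¬¬¬(¬¬x5 ∨ ¬x1)   — complement / identity
= ¬¬(¬x5 ∧ x1)   — De Morgan
= ¬x5 ∧ x1   — double negation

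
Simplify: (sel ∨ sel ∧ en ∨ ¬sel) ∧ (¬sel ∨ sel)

True

(sel ∨ sel ∧ en ∨ ¬sel) ∧ (¬sel ∨ sel)
= sel ∨ sel ∧ en ∨ ¬sel   (complement / identity)
= sel ∨ ¬sel   (absorption)
= True   (complement)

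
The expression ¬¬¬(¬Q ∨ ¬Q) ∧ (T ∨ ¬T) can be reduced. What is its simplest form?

Q

¬¬¬(¬Q ∨ ¬Q) ∧ (T ∨ ¬T)
= ¬¬¬¬Q ∧ (T ∨ ¬T)   — idempotence
= ¬¬Q ∧ (T ∨ ¬T)   — double negation
= ¬¬Q   — complement / identity
= Q   — double negation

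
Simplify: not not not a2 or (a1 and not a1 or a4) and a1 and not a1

not a2

not not not a2 or (a1 and not a1 or a4) and a1 and not a1
= not not not a2 or a1 and not a1
= not not not a2
= not a2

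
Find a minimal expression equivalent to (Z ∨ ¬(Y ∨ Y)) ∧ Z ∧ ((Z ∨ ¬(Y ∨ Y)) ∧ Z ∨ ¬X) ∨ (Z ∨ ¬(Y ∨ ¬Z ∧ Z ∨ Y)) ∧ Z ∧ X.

(Z ∨ ¬(Y ∨ Y)) ∧ Z ∧ ((Z ∨ ¬(Y ∨ Y)) ∧ Z ∨ ¬X) ∨ (Z ∨ ¬(Y ∨ ¬Z ∧ Z ∨ Y)) ∧ Z ∧ X
= (Z ∨ ¬(Y ∨ Y)) ∧ Z ∧ ((Z ∨ ¬(Y ∨ Y)) ∧ Z ∨ ¬X) ∨ (Z ∨ ¬(Y ∨ Y)) ∧ Z ∧ X   (complement / identity)
= (Z ∨ ¬(Y ∨ Y)) ∧ Z ∨ (Z ∨ ¬(Y ∨ Y)) ∧ Z ∧ X   (absorption)
= (Z ∨ ¬(Y ∨ Y)) ∧ Z   (absorption)
= (Z ∨ ¬Y) ∧ Z   (idempotence)
= Z   (absorption)

Z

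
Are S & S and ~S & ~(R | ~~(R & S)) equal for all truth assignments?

E1: S & S
    = S   [idempotence]
E2: ~S & ~(R | ~~(R & S))
    = ~S & ~(R | R & S)   [double negation]
    = ~S & ~R   [absorption]
These differ: at R=0, S=1, E1 = 1 but E2 = 0.

No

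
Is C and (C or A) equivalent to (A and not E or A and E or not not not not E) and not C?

No

E1: C and (C or A)
    = C   [absorption]
E2: (A and not E or A and E or not not not not E) and not C
    = (A and not E or A and E or not not E) and not C   [double negation]
    = (A and not E or A and E or E) and not C   [double negation]
    = (A or E) and not C   [distribution]
These differ: at A=1, C=1, E=0, E1 = 1 but E2 = 0.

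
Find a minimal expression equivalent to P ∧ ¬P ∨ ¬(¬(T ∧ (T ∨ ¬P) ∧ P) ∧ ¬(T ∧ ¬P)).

T

P ∧ ¬P ∨ ¬(¬(T ∧ (T ∨ ¬P) ∧ P) ∧ ¬(T ∧ ¬P))
= P ∧ ¬P ∨ T ∧ (T ∨ ¬P) ∧ P ∨ T ∧ ¬P
= P ∧ ¬P ∨ T ∧ P ∨ T ∧ ¬P
= P ∧ ¬P ∨ T
= T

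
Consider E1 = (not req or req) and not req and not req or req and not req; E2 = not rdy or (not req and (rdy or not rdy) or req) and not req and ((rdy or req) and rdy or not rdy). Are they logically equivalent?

No

E1: (not req or req) and not req and not req or req and not req
    = not req and not req or req and not req   (complement / identity)
    = not req   (distribution)
E2: not rdy or (not req and (rdy or not rdy) or req) and not req and ((rdy or req) and rdy or not rdy)
    = not rdy or (not req and (rdy or not rdy) or req) and not req and (rdy or not rdy)   (absorption)
    = not rdy or not req and (rdy or not rdy)   (absorption)
    = not rdy or not req   (complement / identity)
These differ: at rdy=0, req=1, E1 = 0 but E2 = 1.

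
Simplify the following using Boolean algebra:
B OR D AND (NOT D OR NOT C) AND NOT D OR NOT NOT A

B OR D AND (NOT D OR NOT C) AND NOT D OR NOT NOT A
= B OR D AND NOT D OR NOT NOT A   [absorption]
= B OR D AND NOT D OR A   [double negation]
= B OR A   [complement / identity]

B OR A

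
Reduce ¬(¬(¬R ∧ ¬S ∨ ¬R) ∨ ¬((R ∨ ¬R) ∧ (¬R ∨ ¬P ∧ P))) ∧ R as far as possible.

¬(¬(¬R ∧ ¬S ∨ ¬R) ∨ ¬((R ∨ ¬R) ∧ (¬R ∨ ¬P ∧ P))) ∧ R
= (¬R ∧ ¬S ∨ ¬R) ∧ (R ∨ ¬R) ∧ (¬R ∨ ¬P ∧ P) ∧ R   (De Morgan)
= ¬R ∧ (R ∨ ¬R) ∧ (¬R ∨ ¬P ∧ P) ∧ R   (absorption)
= ¬R ∧ (¬R ∨ ¬P ∧ P) ∧ R   (complement / identity)
= ¬R ∧ ¬R ∧ R   (complement / identity)
= ¬R ∧ R   (idempotence)
= False   (complement)

False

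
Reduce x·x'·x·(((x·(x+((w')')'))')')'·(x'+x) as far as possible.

0

x·x'·x·(((x·(x+((w')')'))')')'·(x'+x)
= x·x'·x·(((x·(x+w'))')')'·(x'+x)   (double negation)
= x·x'·x·(((x·(x+w'))')')'   (complement / identity)
= x·x'·x·(x·(x+w'))'   (double negation)
= x·x'·x·x'   (absorption)
= x·x'   (idempotence)
= 0   (complement)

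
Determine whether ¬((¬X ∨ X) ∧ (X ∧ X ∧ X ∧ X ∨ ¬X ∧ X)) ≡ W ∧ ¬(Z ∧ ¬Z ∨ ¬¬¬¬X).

E1: ¬((¬X ∨ X) ∧ (X ∧ X ∧ X ∧ X ∨ ¬X ∧ X))
    = ¬(X ∧ X ∧ X ∧ X ∨ ¬X ∧ X)   [complement / identity]
    = ¬(X ∧ X ∨ ¬X ∧ X)   [idempotence]
    = ¬X   [distribution]
E2: W ∧ ¬(Z ∧ ¬Z ∨ ¬¬¬¬X)
    = W ∧ ¬(Z ∧ ¬Z ∨ ¬¬X)   [double negation]
    = W ∧ ¬¬¬X   [complement / identity]
    = W ∧ ¬X   [double negation]
These differ: at W=0, X=0, Z=0, E1 = 1 but E2 = 0.

No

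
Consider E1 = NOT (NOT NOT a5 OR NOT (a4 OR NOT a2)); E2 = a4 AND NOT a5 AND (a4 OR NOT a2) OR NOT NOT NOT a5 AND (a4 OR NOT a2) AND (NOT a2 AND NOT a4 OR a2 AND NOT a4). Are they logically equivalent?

E1: NOT (NOT NOT a5 OR NOT (a4 OR NOT a2))
    = NOT a5 AND (a4 OR NOT a2)   [De Morgan]
E2: a4 AND NOT a5 AND (a4 OR NOT a2) OR NOT NOT NOT a5 AND (a4 OR NOT a2) AND (NOT a2 AND NOT a4 OR a2 AND NOT a4)
    = a4 AND NOT a5 AND (a4 OR NOT a2) OR NOT a5 AND (a4 OR NOT a2) AND (NOT a2 AND NOT a4 OR a2 AND NOT a4)   [double negation]
    = a4 AND NOT a5 AND (a4 OR NOT a2) OR NOT a5 AND (a4 OR NOT a2) AND NOT a4   [distribution]
    = NOT a5 AND (a4 OR NOT a2)   [distribution]
Both reduce to NOT a5 AND (a4 OR NOT a2), so they are equivalent.

Yes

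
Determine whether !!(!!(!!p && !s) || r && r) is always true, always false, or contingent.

!!(!!(!!p && !s) || r && r)
= !!(!!(!!p && !s) || r)   — idempotence
= !!(!!p && !s) || r   — double negation
= !!p && !s || r   — double negation
= p && !s || r   — double negation
This depends on p, r, s, so it is not a constant.

contingent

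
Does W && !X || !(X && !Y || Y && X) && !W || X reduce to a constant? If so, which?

yes, True

W && !X || !(X && !Y || Y && X) && !W || X
= W && !X || !X && !W || X   — distribution
= !X || X   — distribution
= true   — complement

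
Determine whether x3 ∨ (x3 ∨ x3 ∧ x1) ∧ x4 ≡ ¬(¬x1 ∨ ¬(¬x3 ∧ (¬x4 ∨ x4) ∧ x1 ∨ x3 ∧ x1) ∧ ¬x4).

E1: x3 ∨ (x3 ∨ x3 ∧ x1) ∧ x4
    = x3 ∨ x3 ∧ x4   (absorption)
    = x3   (absorption)
E2: ¬(¬x1 ∨ ¬(¬x3 ∧ (¬x4 ∨ x4) ∧ x1 ∨ x3 ∧ x1) ∧ ¬x4)
    = ¬(¬x1 ∨ ¬(¬x3 ∧ x1 ∨ x3 ∧ x1) ∧ ¬x4)   (complement / identity)
    = ¬(¬x1 ∨ ¬x1 ∧ ¬x4)   (distribution)
    = ¬¬x1   (absorption)
    = x1   (double negation)
These differ: at x1=0, x3=1, x4=1, E1 = 1 but E2 = 0.

No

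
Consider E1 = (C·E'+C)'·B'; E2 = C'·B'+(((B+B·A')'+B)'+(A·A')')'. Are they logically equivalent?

E1: (C·E'+C)'·B'
    = C'·B'   — absorption
E2: C'·B'+(((B+B·A')'+B)'+(A·A')')'
    = C'·B'+((B+B·A')'+B)·A·A'   — De Morgan
    = C'·B'+(B'+B)·A·A'   — absorption
    = C'·B'+A·A'   — complement / identity
    = C'·B'   — complement / identity
Both reduce to C'·B', so they are equivalent.

Yes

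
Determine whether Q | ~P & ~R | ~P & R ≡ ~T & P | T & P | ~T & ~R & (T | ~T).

E1: Q | ~P & ~R | ~P & R
    = Q | ~P
E2: ~T & P | T & P | ~T & ~R & (T | ~T)
    = ~T & P | T & P | ~T & ~R
    = P | ~T & ~R
These differ: at P=1, Q=0, R=1, T=1, E1 = 0 but E2 = 1.

No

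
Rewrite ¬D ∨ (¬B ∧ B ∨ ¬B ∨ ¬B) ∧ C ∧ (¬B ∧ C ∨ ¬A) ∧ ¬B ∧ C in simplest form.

¬D ∨ (¬B ∧ B ∨ ¬B ∨ ¬B) ∧ C ∧ (¬B ∧ C ∨ ¬A) ∧ ¬B ∧ C
= ¬D ∨ (¬B ∨ ¬B) ∧ C ∧ (¬B ∧ C ∨ ¬A) ∧ ¬B ∧ C   — complement / identity
= ¬D ∨ ¬B ∧ C ∧ (¬B ∧ C ∨ ¬A) ∧ ¬B ∧ C   — idempotence
= ¬D ∨ ¬B ∧ C ∧ ¬B ∧ C   — absorption
= ¬D ∨ ¬B ∧ C   — idempotence

¬D ∨ ¬B ∧ C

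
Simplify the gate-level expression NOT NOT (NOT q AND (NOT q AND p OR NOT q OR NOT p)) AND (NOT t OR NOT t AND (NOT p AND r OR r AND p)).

NOT NOT (NOT q AND (NOT q AND p OR NOT q OR NOT p)) AND (NOT t OR NOT t AND (NOT p AND r OR r AND p))
= NOT NOT (NOT q AND (NOT q AND p OR NOT q OR NOT p)) AND (NOT t OR NOT t AND r)   — distribution
= NOT NOT (NOT q AND (NOT q AND p OR NOT q OR NOT p)) AND NOT t   — absorption
= NOT q AND (NOT q AND p OR NOT q OR NOT p) AND NOT t   — double negation
= NOT q AND (NOT q OR NOT p) AND NOT t   — absorption
= NOT q AND NOT t   — absorption

NOT q AND NOT t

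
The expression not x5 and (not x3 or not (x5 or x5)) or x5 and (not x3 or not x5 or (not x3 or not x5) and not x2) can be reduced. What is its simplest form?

not x5 and (not x3 or not (x5 or x5)) or x5 and (not x3 or not x5 or (not x3 or not x5) and not x2)
= not x5 and (not x3 or not x5) or x5 and (not x3 or not x5 or (not x3 or not x5) and not x2)   [idempotence]
= not x5 and (not x3 or not x5) or x5 and (not x3 or not x5)   [absorption]
= not x3 or not x5   [distribution]

not x3 or not x5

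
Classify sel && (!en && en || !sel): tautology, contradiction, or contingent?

sel && (!en && en || !sel)
= sel && !sel   (complement / identity)
= false   (complement)

contradiction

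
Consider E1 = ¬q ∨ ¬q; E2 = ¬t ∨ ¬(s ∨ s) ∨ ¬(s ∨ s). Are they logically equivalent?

E1: ¬q ∨ ¬q
    = ¬q   (idempotence)
E2: ¬t ∨ ¬(s ∨ s) ∨ ¬(s ∨ s)
    = ¬t ∨ ¬(s ∨ s)   (idempotence)
    = ¬t ∨ ¬s   (idempotence)
These differ: at q=1, s=0, t=0, E1 = 0 but E2 = 1.

No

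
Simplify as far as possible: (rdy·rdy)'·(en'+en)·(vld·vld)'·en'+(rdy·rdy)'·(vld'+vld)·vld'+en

(rdy·rdy)'·(en'+en)·(vld·vld)'·en'+(rdy·rdy)'·(vld'+vld)·vld'+en
= (rdy·rdy)'·(en'+en)·(vld·vld)'·en'+(rdy·rdy)'·vld'+en
= (rdy·rdy)'·(en'+en)·vld'·en'+(rdy·rdy)'·vld'+en
= (rdy·rdy)'·vld'·en'+(rdy·rdy)'·vld'+en
= (rdy·rdy)'·vld'+en
= rdy'·vld'+en

rdy'·vld'+en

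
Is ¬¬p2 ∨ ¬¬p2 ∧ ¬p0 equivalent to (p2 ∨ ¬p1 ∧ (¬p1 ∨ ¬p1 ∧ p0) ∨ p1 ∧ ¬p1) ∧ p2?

Yes

E1: ¬¬p2 ∨ ¬¬p2 ∧ ¬p0
    = ¬¬p2   (absorption)
    = p2   (double negation)
E2: (p2 ∨ ¬p1 ∧ (¬p1 ∨ ¬p1 ∧ p0) ∨ p1 ∧ ¬p1) ∧ p2
    = (p2 ∨ ¬p1 ∧ ¬p1 ∨ p1 ∧ ¬p1) ∧ p2   (absorption)
    = (p2 ∨ ¬p1) ∧ p2   (distribution)
    = p2   (absorption)
Both reduce to p2, so they are equivalent.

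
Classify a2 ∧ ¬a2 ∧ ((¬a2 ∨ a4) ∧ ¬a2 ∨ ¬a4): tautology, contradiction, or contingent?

contradiction

a2 ∧ ¬a2 ∧ ((¬a2 ∨ a4) ∧ ¬a2 ∨ ¬a4)
= a2 ∧ ¬a2 ∧ (¬a2 ∨ ¬a4)   — absorption
= a2 ∧ ¬a2   — absorption
= False   — complement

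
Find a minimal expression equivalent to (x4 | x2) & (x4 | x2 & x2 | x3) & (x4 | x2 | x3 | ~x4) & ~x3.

(x4 | x2) & ~x3

(x4 | x2) & (x4 | x2 & x2 | x3) & (x4 | x2 | x3 | ~x4) & ~x3
= (x4 | x2) & (x4 | x2 | x3) & (x4 | x2 | x3 | ~x4) & ~x3   [idempotence]
= (x4 | x2) & (x4 | x2 | x3) & ~x3   [absorption]
= (x4 | x2) & ~x3   [absorption]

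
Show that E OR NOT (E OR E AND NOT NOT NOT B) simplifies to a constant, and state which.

E OR NOT (E OR E AND NOT NOT NOT B)
= E OR NOT (E OR E AND NOT B)
= E OR NOT E
= TRUE

TRUE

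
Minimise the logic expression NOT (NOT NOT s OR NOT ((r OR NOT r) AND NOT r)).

NOT (NOT NOT s OR NOT ((r OR NOT r) AND NOT r))
= NOT s AND (r OR NOT r) AND NOT r   [De Morgan]
= NOT s AND NOT r   [complement / identity]

NOT s AND NOT r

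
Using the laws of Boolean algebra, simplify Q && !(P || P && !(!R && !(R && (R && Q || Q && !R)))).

Q && !P

Q && !(P || P && !(!R && !(R && (R && Q || Q && !R))))
= Q && !(P || P && (R || R && (R && Q || Q && !R)))   (De Morgan)
= Q && !(P || P && (R || R && Q))   (distribution)
= Q && !(P || P && R)   (absorption)
= Q && !P   (absorption)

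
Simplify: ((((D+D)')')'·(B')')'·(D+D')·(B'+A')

D·A'+B'

((((D+D)')')'·(B')')'·(D+D')·(B'+A')
= (((D')')'·(B')')'·(D+D')·(B'+A')
= ((D')'+B')·(D+D')·(B'+A')
= ((D')'+B')·(B'+A')
= (D')'·A'+B'
= D·A'+B'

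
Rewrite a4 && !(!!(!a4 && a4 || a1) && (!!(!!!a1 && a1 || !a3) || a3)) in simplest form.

a4 && !a1

a4 && !(!!(!a4 && a4 || a1) && (!!(!!!a1 && a1 || !a3) || a3))
= a4 && !(!!(!a4 && a4 || a1) && (!!(!a1 && a1 || !a3) || a3))   [double negation]
= a4 && !((!a4 && a4 || a1) && (!!(!a1 && a1 || !a3) || a3))   [double negation]
= a4 && !(a1 && (!!(!a1 && a1 || !a3) || a3))   [complement / identity]
= a4 && !(a1 && (!!!a3 || a3))   [complement / identity]
= a4 && !(a1 && (!a3 || a3))   [double negation]
= a4 && !a1   [complement / identity]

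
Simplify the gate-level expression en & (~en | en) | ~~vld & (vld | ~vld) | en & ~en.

en & (~en | en) | ~~vld & (vld | ~vld) | en & ~en
= en | ~~vld & (vld | ~vld) | en & ~en
= en | vld & (vld | ~vld) | en & ~en
= en | vld | en & ~en
= en | vld

en | vld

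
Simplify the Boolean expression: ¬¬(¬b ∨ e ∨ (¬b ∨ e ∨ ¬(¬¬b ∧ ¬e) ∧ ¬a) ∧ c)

¬¬(¬b ∨ e ∨ (¬b ∨ e ∨ ¬(¬¬b ∧ ¬e) ∧ ¬a) ∧ c)
= ¬¬(¬b ∨ e ∨ (¬b ∨ e ∨ (¬b ∨ e) ∧ ¬a) ∧ c)   — De Morgan
= ¬¬(¬b ∨ e ∨ (¬b ∨ e) ∧ c)   — absorption
= ¬b ∨ e ∨ (¬b ∨ e) ∧ c   — double negation
= ¬b ∨ e   — absorption

¬b ∨ e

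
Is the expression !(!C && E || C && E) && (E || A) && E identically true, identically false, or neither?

!(!C && E || C && E) && (E || A) && E
= !(!C && E || C && E) && E   [absorption]
= !E && E   [distribution]
= false   [complement]

identically false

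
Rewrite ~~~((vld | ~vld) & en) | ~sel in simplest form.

~en | ~sel

~~~((vld | ~vld) & en) | ~sel
= ~~~en | ~sel   — complement / identity
= ~en | ~sel   — double negation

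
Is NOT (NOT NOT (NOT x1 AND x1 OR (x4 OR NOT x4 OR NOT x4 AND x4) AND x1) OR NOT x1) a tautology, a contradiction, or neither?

NOT (NOT NOT (NOT x1 AND x1 OR (x4 OR NOT x4 OR NOT x4 AND x4) AND x1) OR NOT x1)
= NOT (NOT NOT (NOT x1 AND x1 OR (x4 OR NOT x4) AND x1) OR NOT x1)
= NOT (NOT NOT (NOT x1 AND x1 OR x1) OR NOT x1)
= NOT (NOT NOT x1 OR NOT x1)
= NOT x1 AND x1
= FALSE

contradiction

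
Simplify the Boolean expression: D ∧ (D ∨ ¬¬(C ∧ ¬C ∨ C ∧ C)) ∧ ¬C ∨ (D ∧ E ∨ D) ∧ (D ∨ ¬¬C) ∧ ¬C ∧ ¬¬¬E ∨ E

D ∧ (D ∨ ¬¬(C ∧ ¬C ∨ C ∧ C)) ∧ ¬C ∨ (D ∧ E ∨ D) ∧ (D ∨ ¬¬C) ∧ ¬C ∧ ¬¬¬E ∨ E
= D ∧ (D ∨ ¬¬(C ∧ ¬C ∨ C ∧ C)) ∧ ¬C ∨ D ∧ (D ∨ ¬¬C) ∧ ¬C ∧ ¬¬¬E ∨ E   [absorption]
= D ∧ (D ∨ ¬¬(C ∧ ¬C ∨ C ∧ C)) ∧ ¬C ∨ D ∧ (D ∨ ¬¬C) ∧ ¬C ∧ ¬E ∨ E   [double negation]
= D ∧ (D ∨ ¬¬C) ∧ ¬C ∨ D ∧ (D ∨ ¬¬C) ∧ ¬C ∧ ¬E ∨ E   [distribution]
= D ∧ (D ∨ ¬¬C) ∧ ¬C ∨ E   [absorption]
= D ∧ (D ∨ C) ∧ ¬C ∨ E   [double negation]
= D ∧ ¬C ∨ E   [absorption]

D ∧ ¬C ∨ E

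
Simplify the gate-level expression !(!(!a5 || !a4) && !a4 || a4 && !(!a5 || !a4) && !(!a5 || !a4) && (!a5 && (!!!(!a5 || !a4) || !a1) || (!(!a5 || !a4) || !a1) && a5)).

!(!(!a5 || !a4) && !a4 || a4 && !(!a5 || !a4) && !(!a5 || !a4) && (!a5 && (!!!(!a5 || !a4) || !a1) || (!(!a5 || !a4) || !a1) && a5))
= !(!(!a5 || !a4) && !a4 || a4 && !(!a5 || !a4) && (!a5 && (!!!(!a5 || !a4) || !a1) || (!(!a5 || !a4) || !a1) && a5))   — idempotence
= !(!(!a5 || !a4) && !a4 || a4 && !(!a5 || !a4) && (!a5 && (!(!a5 || !a4) || !a1) || (!(!a5 || !a4) || !a1) && a5))   — double negation
= !(!(!a5 || !a4) && !a4 || a4 && !(!a5 || !a4) && (!(!a5 || !a4) || !a1))   — distribution
= !(!(!a5 || !a4) && !a4 || a4 && !(!a5 || !a4))   — absorption
= !!(!a5 || !a4)   — distribution
= !a5 || !a4   — double negation

!a5 || !a4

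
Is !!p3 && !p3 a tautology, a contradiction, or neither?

contradiction

!!p3 && !p3
= p3 && !p3
= false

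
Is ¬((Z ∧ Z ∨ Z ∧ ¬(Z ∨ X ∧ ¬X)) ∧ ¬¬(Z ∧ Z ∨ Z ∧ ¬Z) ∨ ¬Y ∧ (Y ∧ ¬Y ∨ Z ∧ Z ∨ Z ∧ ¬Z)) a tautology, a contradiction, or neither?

neither

¬((Z ∧ Z ∨ Z ∧ ¬(Z ∨ X ∧ ¬X)) ∧ ¬¬(Z ∧ Z ∨ Z ∧ ¬Z) ∨ ¬Y ∧ (Y ∧ ¬Y ∨ Z ∧ Z ∨ Z ∧ ¬Z))
= ¬((Z ∧ Z ∨ Z ∧ ¬(Z ∨ X ∧ ¬X)) ∧ (Z ∧ Z ∨ Z ∧ ¬Z) ∨ ¬Y ∧ (Y ∧ ¬Y ∨ Z ∧ Z ∨ Z ∧ ¬Z))   [double negation]
= ¬((Z ∧ Z ∨ Z ∧ ¬Z) ∧ (Z ∧ Z ∨ Z ∧ ¬Z) ∨ ¬Y ∧ (Y ∧ ¬Y ∨ Z ∧ Z ∨ Z ∧ ¬Z))   [complement / identity]
= ¬((Z ∧ Z ∨ Z ∧ ¬Z) ∧ (Z ∧ Z ∨ Z ∧ ¬Z) ∨ ¬Y ∧ (Z ∧ Z ∨ Z ∧ ¬Z))   [complement / identity]
= ¬((Z ∧ Z ∨ Z ∧ ¬Z) ∧ (Z ∧ Z ∨ Z ∧ ¬Z ∨ ¬Y))   [distribution]
= ¬(Z ∧ Z ∨ Z ∧ ¬Z)   [absorption]
= ¬Z   [distribution]
This depends on Z, so it is not a constant.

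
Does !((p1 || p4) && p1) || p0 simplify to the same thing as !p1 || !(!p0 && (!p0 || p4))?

Yes

E1: !((p1 || p4) && p1) || p0
    = !p1 || p0   (absorption)
E2: !p1 || !(!p0 && (!p0 || p4))
    = !p1 || !!p0   (absorption)
    = !p1 || p0   (double negation)
Both reduce to !p1 || p0, so they are equivalent.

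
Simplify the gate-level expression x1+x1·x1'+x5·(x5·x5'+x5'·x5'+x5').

x1

x1+x1·x1'+x5·(x5·x5'+x5'·x5'+x5')
= x1+x1·x1'+x5·(x5'+x5')
= x1+x5·(x5'+x5')
= x1+x5·x5'
= x1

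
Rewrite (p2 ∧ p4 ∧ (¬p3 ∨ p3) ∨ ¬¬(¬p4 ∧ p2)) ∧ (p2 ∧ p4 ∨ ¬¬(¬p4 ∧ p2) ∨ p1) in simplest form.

p2

(p2 ∧ p4 ∧ (¬p3 ∨ p3) ∨ ¬¬(¬p4 ∧ p2)) ∧ (p2 ∧ p4 ∨ ¬¬(¬p4 ∧ p2) ∨ p1)
= (p2 ∧ p4 ∨ ¬¬(¬p4 ∧ p2)) ∧ (p2 ∧ p4 ∨ ¬¬(¬p4 ∧ p2) ∨ p1)   — complement / identity
= p2 ∧ p4 ∨ ¬¬(¬p4 ∧ p2)   — absorption
= p2 ∧ p4 ∨ ¬p4 ∧ p2   — double negation
= p2   — distribution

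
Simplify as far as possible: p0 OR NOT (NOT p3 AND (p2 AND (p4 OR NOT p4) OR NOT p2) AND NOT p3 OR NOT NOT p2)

p0 OR p3 AND NOT p2

p0 OR NOT (NOT p3 AND (p2 AND (p4 OR NOT p4) OR NOT p2) AND NOT p3 OR NOT NOT p2)
= p0 OR NOT (NOT p3 AND (p2 OR NOT p2) AND NOT p3 OR NOT NOT p2)   [complement / identity]
= p0 OR NOT (NOT p3 AND NOT p3 OR NOT NOT p2)   [complement / identity]
= p0 OR NOT (NOT p3 OR NOT NOT p2)   [idempotence]
= p0 OR p3 AND NOT p2   [De Morgan]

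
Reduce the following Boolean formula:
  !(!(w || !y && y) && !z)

w || z

!(!(w || !y && y) && !z)
= !(!w && !z)   [complement / identity]
= w || z   [De Morgan]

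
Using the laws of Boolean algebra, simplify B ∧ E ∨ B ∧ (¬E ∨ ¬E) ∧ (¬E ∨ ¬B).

B

B ∧ E ∨ B ∧ (¬E ∨ ¬E) ∧ (¬E ∨ ¬B)
= B ∧ E ∨ B ∧ (¬E ∧ ¬B ∨ ¬E)   (distribution)
= B ∧ E ∨ B ∧ ¬E   (absorption)
= B   (distribution)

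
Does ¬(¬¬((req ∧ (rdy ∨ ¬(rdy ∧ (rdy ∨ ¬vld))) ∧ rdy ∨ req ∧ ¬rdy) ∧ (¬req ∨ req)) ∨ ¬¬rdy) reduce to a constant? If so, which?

no

¬(¬¬((req ∧ (rdy ∨ ¬(rdy ∧ (rdy ∨ ¬vld))) ∧ rdy ∨ req ∧ ¬rdy) ∧ (¬req ∨ req)) ∨ ¬¬rdy)
= ¬(¬¬((req ∧ (rdy ∨ ¬rdy) ∧ rdy ∨ req ∧ ¬rdy) ∧ (¬req ∨ req)) ∨ ¬¬rdy)   — absorption
= ¬(¬¬((req ∧ rdy ∨ req ∧ ¬rdy) ∧ (¬req ∨ req)) ∨ ¬¬rdy)   — complement / identity
= ¬((req ∧ rdy ∨ req ∧ ¬rdy) ∧ (¬req ∨ req)) ∧ ¬rdy   — De Morgan
= ¬(req ∧ rdy ∨ req ∧ ¬rdy) ∧ ¬rdy   — complement / identity
= ¬req ∧ ¬rdy   — distribution
This depends on rdy, req, so it is not a constant.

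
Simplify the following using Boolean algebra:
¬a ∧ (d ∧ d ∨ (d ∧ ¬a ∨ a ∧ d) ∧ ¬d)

¬a ∧ (d ∧ d ∨ (d ∧ ¬a ∨ a ∧ d) ∧ ¬d)
= ¬a ∧ (d ∧ d ∨ d ∧ ¬d)   (distribution)
= ¬a ∧ d   (distribution)

¬a ∧ d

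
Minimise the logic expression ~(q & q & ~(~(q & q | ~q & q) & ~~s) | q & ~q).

~(q & q & ~(~(q & q | ~q & q) & ~~s) | q & ~q)
= ~(q & q & (q & q | ~q & q | ~s) | q & ~q)   (De Morgan)
= ~(q & q & (q | ~s) | q & ~q)   (distribution)
= ~(q & q | q & ~q)   (absorption)
= ~q   (distribution)

~q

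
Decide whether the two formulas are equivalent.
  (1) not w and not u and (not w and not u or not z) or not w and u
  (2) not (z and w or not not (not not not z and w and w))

Yes

E1: not w and not u and (not w and not u or not z) or not w and u
    = not w and not u or not w and u   [absorption]
    = not w   [distribution]
E2: not (z and w or not not (not not not z and w and w))
    = not (z and w or not not (not not not z and w))   [idempotence]
    = not (z and w or not not not z and w)   [double negation]
    = not (z and w or not z and w)   [double negation]
    = not w   [distribution]
Both reduce to not w, so they are equivalent.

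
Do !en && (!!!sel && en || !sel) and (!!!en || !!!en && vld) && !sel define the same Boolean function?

Yes

E1: !en && (!!!sel && en || !sel)
    = !en && (!sel && en || !sel)   (double negation)
    = !en && !sel   (absorption)
E2: (!!!en || !!!en && vld) && !sel
    = !!!en && !sel   (absorption)
    = !en && !sel   (double negation)
Both reduce to !en && !sel, so they are equivalent.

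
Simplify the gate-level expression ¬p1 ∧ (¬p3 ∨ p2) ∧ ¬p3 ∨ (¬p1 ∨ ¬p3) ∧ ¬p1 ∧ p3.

¬p1 ∧ (¬p3 ∨ p2) ∧ ¬p3 ∨ (¬p1 ∨ ¬p3) ∧ ¬p1 ∧ p3
= ¬p1 ∧ ¬p3 ∨ (¬p1 ∨ ¬p3) ∧ ¬p1 ∧ p3
= ¬p1 ∧ ¬p3 ∨ ¬p1 ∧ p3
= ¬p1

¬p1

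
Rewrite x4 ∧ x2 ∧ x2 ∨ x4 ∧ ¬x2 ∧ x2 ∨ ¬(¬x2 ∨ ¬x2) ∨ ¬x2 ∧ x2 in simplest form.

x4 ∧ x2 ∧ x2 ∨ x4 ∧ ¬x2 ∧ x2 ∨ ¬(¬x2 ∨ ¬x2) ∨ ¬x2 ∧ x2
= x4 ∧ x2 ∧ x2 ∨ x4 ∧ ¬x2 ∧ x2 ∨ x2 ∧ x2 ∨ ¬x2 ∧ x2
= (x2 ∧ x2 ∨ ¬x2 ∧ x2) ∧ x4 ∨ x2 ∧ x2 ∨ ¬x2 ∧ x2
= x2 ∧ x2 ∨ ¬x2 ∧ x2
= x2

x2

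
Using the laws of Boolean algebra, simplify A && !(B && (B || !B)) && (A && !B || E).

A && !(B && (B || !B)) && (A && !B || E)
= A && !B && (A && !B || E)   — complement / identity
= A && !B   — absorption

A && !B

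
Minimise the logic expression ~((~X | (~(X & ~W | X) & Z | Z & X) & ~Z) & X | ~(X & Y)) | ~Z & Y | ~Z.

~((~X | (~(X & ~W | X) & Z | Z & X) & ~Z) & X | ~(X & Y)) | ~Z & Y | ~Z
= ~((~X | (~X & Z | Z & X) & ~Z) & X | ~(X & Y)) | ~Z & Y | ~Z   (absorption)
= ~((~X | Z & ~Z) & X | ~(X & Y)) | ~Z & Y | ~Z   (distribution)
= ~(~X & X | ~(X & Y)) | ~Z & Y | ~Z   (complement / identity)
= ~~(X & Y) | ~Z & Y | ~Z   (complement / identity)
= ~~(X & Y) | ~Z   (absorption)
= X & Y | ~Z   (double negation)

X & Y | ~Z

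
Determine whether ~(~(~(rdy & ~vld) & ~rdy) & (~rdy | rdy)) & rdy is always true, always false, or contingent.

always false

~(~(~(rdy & ~vld) & ~rdy) & (~rdy | rdy)) & rdy
= ~((rdy & ~vld | rdy) & (~rdy | rdy)) & rdy   (De Morgan)
= ~(rdy & (~rdy | rdy)) & rdy   (absorption)
= ~rdy & rdy   (complement / identity)
= 0   (complement)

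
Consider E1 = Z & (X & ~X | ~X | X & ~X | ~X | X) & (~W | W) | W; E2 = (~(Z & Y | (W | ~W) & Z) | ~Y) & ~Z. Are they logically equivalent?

E1: Z & (X & ~X | ~X | X & ~X | ~X | X) & (~W | W) | W
    = Z & (X & ~X | ~X | X) & (~W | W) | W   — idempotence
    = Z & (~X | X) & (~W | W) | W   — complement / identity
    = Z & (~W | W) | W   — complement / identity
    = Z | W   — complement / identity
E2: (~(Z & Y | (W | ~W) & Z) | ~Y) & ~Z
    = (~(Z & Y | Z) | ~Y) & ~Z   — complement / identity
    = (~Z | ~Y) & ~Z   — absorption
    = ~Z   — absorption
These differ: at W=0, X=0, Y=1, Z=0, E1 = 0 but E2 = 1.

No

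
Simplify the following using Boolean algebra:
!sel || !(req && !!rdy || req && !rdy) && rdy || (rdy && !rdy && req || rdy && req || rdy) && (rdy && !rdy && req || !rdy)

!sel || !(req && !!rdy || req && !rdy) && rdy || (rdy && !rdy && req || rdy && req || rdy) && (rdy && !rdy && req || !rdy)
= !sel || !(req && !!rdy || req && !rdy) && rdy || (rdy && !rdy && req || rdy) && (rdy && !rdy && req || !rdy)   (absorption)
= !sel || !(req && !!rdy || req && !rdy) && rdy || rdy && !rdy || rdy && !rdy && req   (distribution)
= !sel || !(req && !!rdy || req && !rdy) && rdy || rdy && !rdy   (absorption)
= !sel || !(req && rdy || req && !rdy) && rdy || rdy && !rdy   (double negation)
= !sel || !req && rdy || rdy && !rdy   (distribution)
= !sel || !req && rdy   (complement / identity)

!sel || !req && rdy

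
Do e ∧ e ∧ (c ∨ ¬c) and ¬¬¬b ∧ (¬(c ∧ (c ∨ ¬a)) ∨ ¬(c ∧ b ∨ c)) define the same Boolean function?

No

E1: e ∧ e ∧ (c ∨ ¬c)
    = e ∧ e
    = e
E2: ¬¬¬b ∧ (¬(c ∧ (c ∨ ¬a)) ∨ ¬(c ∧ b ∨ c))
    = ¬¬¬b ∧ (¬(c ∧ (c ∨ ¬a)) ∨ ¬c)
    = ¬¬¬b ∧ (¬c ∨ ¬c)
    = ¬¬¬b ∧ ¬c
    = ¬b ∧ ¬c
These differ: at a=1, b=0, c=0, e=0, E1 = 0 but E2 = 1.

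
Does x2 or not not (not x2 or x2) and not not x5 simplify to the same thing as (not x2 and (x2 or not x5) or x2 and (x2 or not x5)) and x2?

No

E1: x2 or not not (not x2 or x2) and not not x5
    = x2 or not not (not x2 or x2) and x5   [double negation]
    = x2 or (not x2 or x2) and x5   [double negation]
    = x2 or x5   [complement / identity]
E2: (not x2 and (x2 or not x5) or x2 and (x2 or not x5)) and x2
    = (x2 or not x5) and x2   [distribution]
    = x2   [absorption]
These differ: at x2=0, x5=1, E1 = 1 but E2 = 0.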